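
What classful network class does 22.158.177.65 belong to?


First octet: 22
Binary: 00010110
0xxxxxxx -> Class A (1-126)
Class A, default mask 255.0.0.0 (/8)


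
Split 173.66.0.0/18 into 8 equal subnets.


New prefix = 18 + 3 = 21
Each subnet has 2048 addresses
  173.66.0.0/21
  173.66.8.0/21
  173.66.16.0/21
  173.66.24.0/21
  173.66.32.0/21
  173.66.40.0/21
  173.66.48.0/21
  173.66.56.0/21
Subnets: 173.66.0.0/21, 173.66.8.0/21, 173.66.16.0/21, 173.66.24.0/21, 173.66.32.0/21, 173.66.40.0/21, 173.66.48.0/21, 173.66.56.0/21


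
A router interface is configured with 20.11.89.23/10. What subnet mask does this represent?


/10 means 10 network bits, 22 host bits
Binary: 11111111110000000000000000000000
Mask: 255.192.0.0


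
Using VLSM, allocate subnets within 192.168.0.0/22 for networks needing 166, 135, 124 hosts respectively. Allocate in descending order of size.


166 hosts -> /24 (254 usable): 192.168.0.0/24
135 hosts -> /24 (254 usable): 192.168.1.0/24
124 hosts -> /25 (126 usable): 192.168.2.0/25
Allocation: 192.168.0.0/24 (166 hosts, 254 usable); 192.168.1.0/24 (135 hosts, 254 usable); 192.168.2.0/25 (124 hosts, 126 usable)


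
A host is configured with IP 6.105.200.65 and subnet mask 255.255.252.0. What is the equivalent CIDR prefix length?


Binary: 11111111.11111111.11111100.00000000
Count leading 1s
Prefix: /22


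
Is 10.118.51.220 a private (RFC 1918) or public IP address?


RFC 1918 private ranges:
  10.0.0.0/8 (10.0.0.0 - 10.255.255.255)
  172.16.0.0/12 (172.16.0.0 - 172.31.255.255)
  192.168.0.0/16 (192.168.0.0 - 192.168.255.255)
Private (in 10.0.0.0/8)


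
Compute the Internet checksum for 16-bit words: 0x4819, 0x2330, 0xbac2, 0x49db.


Sum all words (with carry folding):
+ 0x4819 = 0x4819
+ 0x2330 = 0x6b49
+ 0xbac2 = 0x260c
+ 0x49db = 0x6fe7
One's complement: ~0x6fe7
Checksum = 0x9018


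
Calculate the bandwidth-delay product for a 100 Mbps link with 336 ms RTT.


BDP = bandwidth * RTT
= 100 Mbps * 336 ms
= 100 * 1e6 * 336 / 1000 bits
= 33600000 bits
= 4200000 bytes
= 4101.5625 KB
BDP = 33600000 bits (4200000 bytes)


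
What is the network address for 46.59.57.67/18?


IP:   00101110.00111011.00111001.01000011
Mask: 11111111.11111111.11000000.00000000
AND operation:
Net:  00101110.00111011.00000000.00000000
Network: 46.59.0.0/18


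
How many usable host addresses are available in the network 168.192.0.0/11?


Host bits = 32 - 11 = 21
Total addresses = 2^21 = 2097152
Usable = total - 2 (network and broadcast)
Usable hosts: 2097150


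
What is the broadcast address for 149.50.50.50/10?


Network: 149.0.0.0/10
Host bits = 22
Set all host bits to 1:
Broadcast: 149.63.255.255


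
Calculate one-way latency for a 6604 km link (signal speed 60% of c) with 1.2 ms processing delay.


Speed = 0.6 * 3e5 km/s = 180000 km/s
Propagation delay = 6604 / 180000 = 0.0367 s = 36.6889 ms
Processing delay = 1.2 ms
Total one-way latency = 37.8889 ms


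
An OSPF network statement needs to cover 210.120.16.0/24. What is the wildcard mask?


Subnet mask: 255.255.255.0
Wildcard = 255.255.255.255 - subnet mask
255 - 255 = 0
255 - 255 = 0
255 - 255 = 0
255 - 0 = 255
Wildcard: 0.0.0.255


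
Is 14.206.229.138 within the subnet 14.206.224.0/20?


Subnet network: 14.206.224.0
Test IP AND mask: 14.206.224.0
Yes, 14.206.229.138 is in 14.206.224.0/20


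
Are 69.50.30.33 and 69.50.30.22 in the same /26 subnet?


Mask: 255.255.255.192
69.50.30.33 AND mask = 69.50.30.0
69.50.30.22 AND mask = 69.50.30.0
Yes, same subnet (69.50.30.0)


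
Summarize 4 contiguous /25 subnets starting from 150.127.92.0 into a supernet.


Original prefix: /25
Number of subnets: 4 = 2^2
New prefix = 25 - 2 = 23
Supernet: 150.127.92.0/23


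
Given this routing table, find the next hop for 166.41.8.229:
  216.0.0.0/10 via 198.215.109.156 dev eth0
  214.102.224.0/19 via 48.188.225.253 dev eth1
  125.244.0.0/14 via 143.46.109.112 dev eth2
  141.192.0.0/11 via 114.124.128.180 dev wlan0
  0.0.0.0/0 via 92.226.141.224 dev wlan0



Longest prefix match for 166.41.8.229:
  /10 216.0.0.0: no
  /19 214.102.224.0: no
  /14 125.244.0.0: no
  /11 141.192.0.0: no
  /0 0.0.0.0: MATCH
Selected: next-hop 92.226.141.224 via wlan0 (matched /0)


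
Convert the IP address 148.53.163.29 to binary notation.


148 = 10010100
53 = 00110101
163 = 10100011
29 = 00011101
Binary: 10010100.00110101.10100011.00011101


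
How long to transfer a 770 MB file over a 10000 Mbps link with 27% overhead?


Effective throughput = 10000 * (1 - 27/100) = 7300 Mbps
File size in Mb = 770 * 8 = 6160 Mb
Time = 6160 / 7300
Time = 0.8438 seconds


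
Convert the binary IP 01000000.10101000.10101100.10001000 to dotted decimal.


01000000 = 64
10101000 = 168
10101100 = 172
10001000 = 136
IP: 64.168.172.136


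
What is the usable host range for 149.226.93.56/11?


Network: 149.224.0.0
Broadcast: 149.255.255.255
First usable = network + 1
Last usable = broadcast - 1
Range: 149.224.0.1 to 149.255.255.254


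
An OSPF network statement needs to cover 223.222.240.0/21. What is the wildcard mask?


Subnet mask: 255.255.248.0
Wildcard = 255.255.255.255 - subnet mask
255 - 255 = 0
255 - 255 = 0
255 - 248 = 7
255 - 0 = 255
Wildcard: 0.0.7.255


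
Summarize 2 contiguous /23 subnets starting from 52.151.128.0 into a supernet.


Original prefix: /23
Number of subnets: 2 = 2^1
New prefix = 23 - 1 = 22
Supernet: 52.151.128.0/22


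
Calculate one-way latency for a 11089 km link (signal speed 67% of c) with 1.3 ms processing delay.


Speed = 0.67 * 3e5 km/s = 201000 km/s
Propagation delay = 11089 / 201000 = 0.0552 s = 55.1692 ms
Processing delay = 1.3 ms
Total one-way latency = 56.4692 ms


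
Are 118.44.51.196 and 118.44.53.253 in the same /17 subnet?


Mask: 255.255.128.0
118.44.51.196 AND mask = 118.44.0.0
118.44.53.253 AND mask = 118.44.0.0
Yes, same subnet (118.44.0.0)


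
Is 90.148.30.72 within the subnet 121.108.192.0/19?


Subnet network: 121.108.192.0
Test IP AND mask: 90.148.0.0
No, 90.148.30.72 is not in 121.108.192.0/19


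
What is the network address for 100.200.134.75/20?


IP:   01100100.11001000.10000110.01001011
Mask: 11111111.11111111.11110000.00000000
AND operation:
Net:  01100100.11001000.10000000.00000000
Network: 100.200.128.0/20


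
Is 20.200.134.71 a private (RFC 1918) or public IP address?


RFC 1918 private ranges:
  10.0.0.0/8 (10.0.0.0 - 10.255.255.255)
  172.16.0.0/12 (172.16.0.0 - 172.31.255.255)
  192.168.0.0/16 (192.168.0.0 - 192.168.255.255)
Public (not in any RFC 1918 range)


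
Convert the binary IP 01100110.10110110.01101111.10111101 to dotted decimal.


01100110 = 102
10110110 = 182
01101111 = 111
10111101 = 189
IP: 102.182.111.189


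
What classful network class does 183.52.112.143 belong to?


First octet: 183
Binary: 10110111
10xxxxxx -> Class B (128-191)
Class B, default mask 255.255.0.0 (/16)


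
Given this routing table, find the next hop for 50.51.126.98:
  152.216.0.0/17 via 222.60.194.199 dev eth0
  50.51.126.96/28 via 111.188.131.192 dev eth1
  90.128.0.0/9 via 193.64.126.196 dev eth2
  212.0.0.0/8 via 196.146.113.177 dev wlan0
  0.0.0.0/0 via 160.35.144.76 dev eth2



Longest prefix match for 50.51.126.98:
  /17 152.216.0.0: no
  /28 50.51.126.96: MATCH
  /9 90.128.0.0: no
  /8 212.0.0.0: no
  /0 0.0.0.0: MATCH
Selected: next-hop 111.188.131.192 via eth1 (matched /28)


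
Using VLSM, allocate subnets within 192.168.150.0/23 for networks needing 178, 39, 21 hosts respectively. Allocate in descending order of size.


178 hosts -> /24 (254 usable): 192.168.150.0/24
39 hosts -> /26 (62 usable): 192.168.151.0/26
21 hosts -> /27 (30 usable): 192.168.151.64/27
Allocation: 192.168.150.0/24 (178 hosts, 254 usable); 192.168.151.0/26 (39 hosts, 62 usable); 192.168.151.64/27 (21 hosts, 30 usable)


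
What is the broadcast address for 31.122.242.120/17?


Network: 31.122.128.0/17
Host bits = 15
Set all host bits to 1:
Broadcast: 31.122.255.255


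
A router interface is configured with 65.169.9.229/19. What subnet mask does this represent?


/19 means 19 network bits, 13 host bits
Binary: 11111111111111111110000000000000
Mask: 255.255.224.0


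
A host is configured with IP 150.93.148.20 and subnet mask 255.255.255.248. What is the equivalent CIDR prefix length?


Binary: 11111111.11111111.11111111.11111000
Count leading 1s
Prefix: /29


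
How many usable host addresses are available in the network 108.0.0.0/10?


Host bits = 32 - 10 = 22
Total addresses = 2^22 = 4194304
Usable = total - 2 (network and broadcast)
Usable hosts: 4194302


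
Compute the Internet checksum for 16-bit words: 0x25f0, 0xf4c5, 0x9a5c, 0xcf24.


Sum all words (with carry folding):
+ 0x25f0 = 0x25f0
+ 0xf4c5 = 0x1ab6
+ 0x9a5c = 0xb512
+ 0xcf24 = 0x8437
One's complement: ~0x8437
Checksum = 0x7bc8


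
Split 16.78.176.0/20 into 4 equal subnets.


New prefix = 20 + 2 = 22
Each subnet has 1024 addresses
  16.78.176.0/22
  16.78.180.0/22
  16.78.184.0/22
  16.78.188.0/22
Subnets: 16.78.176.0/22, 16.78.180.0/22, 16.78.184.0/22, 16.78.188.0/22


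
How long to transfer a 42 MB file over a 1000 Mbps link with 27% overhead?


Effective throughput = 1000 * (1 - 27/100) = 730 Mbps
File size in Mb = 42 * 8 = 336 Mb
Time = 336 / 730
Time = 0.4603 seconds


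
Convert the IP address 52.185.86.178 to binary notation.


52 = 00110100
185 = 10111001
86 = 01010110
178 = 10110010
Binary: 00110100.10111001.01010110.10110010


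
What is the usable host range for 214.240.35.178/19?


Network: 214.240.32.0
Broadcast: 214.240.63.255
First usable = network + 1
Last usable = broadcast - 1
Range: 214.240.32.1 to 214.240.63.254


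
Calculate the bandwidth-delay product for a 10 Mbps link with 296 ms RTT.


BDP = bandwidth * RTT
= 10 Mbps * 296 ms
= 10 * 1e6 * 296 / 1000 bits
= 2960000 bits
= 370000 bytes
= 361.3281 KB
BDP = 2960000 bits (370000 bytes)


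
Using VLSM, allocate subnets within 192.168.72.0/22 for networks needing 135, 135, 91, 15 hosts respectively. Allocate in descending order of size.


135 hosts -> /24 (254 usable): 192.168.72.0/24
135 hosts -> /24 (254 usable): 192.168.73.0/24
91 hosts -> /25 (126 usable): 192.168.74.0/25
15 hosts -> /27 (30 usable): 192.168.74.128/27
Allocation: 192.168.72.0/24 (135 hosts, 254 usable); 192.168.73.0/24 (135 hosts, 254 usable); 192.168.74.0/25 (91 hosts, 126 usable); 192.168.74.128/27 (15 hosts, 30 usable)


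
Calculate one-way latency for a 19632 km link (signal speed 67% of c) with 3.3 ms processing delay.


Speed = 0.67 * 3e5 km/s = 201000 km/s
Propagation delay = 19632 / 201000 = 0.0977 s = 97.6716 ms
Processing delay = 3.3 ms
Total one-way latency = 100.9716 ms


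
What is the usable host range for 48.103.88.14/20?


Network: 48.103.80.0
Broadcast: 48.103.95.255
First usable = network + 1
Last usable = broadcast - 1
Range: 48.103.80.1 to 48.103.95.254


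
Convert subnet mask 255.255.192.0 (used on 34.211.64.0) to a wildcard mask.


Subnet mask: 255.255.192.0
Wildcard = 255.255.255.255 - subnet mask
255 - 255 = 0
255 - 255 = 0
255 - 192 = 63
255 - 0 = 255
Wildcard: 0.0.63.255


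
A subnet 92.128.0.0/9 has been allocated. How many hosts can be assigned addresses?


Host bits = 32 - 9 = 23
Total addresses = 2^23 = 8388608
Usable = total - 2 (network and broadcast)
Usable hosts: 8388606


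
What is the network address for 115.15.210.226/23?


IP:   01110011.00001111.11010010.11100010
Mask: 11111111.11111111.11111110.00000000
AND operation:
Net:  01110011.00001111.11010010.00000000
Network: 115.15.210.0/23


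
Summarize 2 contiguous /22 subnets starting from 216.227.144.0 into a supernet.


Original prefix: /22
Number of subnets: 2 = 2^1
New prefix = 22 - 1 = 21
Supernet: 216.227.144.0/21


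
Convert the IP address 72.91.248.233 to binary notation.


72 = 01001000
91 = 01011011
248 = 11111000
233 = 11101001
Binary: 01001000.01011011.11111000.11101001


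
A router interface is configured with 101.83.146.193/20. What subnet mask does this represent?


/20 means 20 network bits, 12 host bits
Binary: 11111111111111111111000000000000
Mask: 255.255.240.0


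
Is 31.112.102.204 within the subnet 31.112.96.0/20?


Subnet network: 31.112.96.0
Test IP AND mask: 31.112.96.0
Yes, 31.112.102.204 is in 31.112.96.0/20


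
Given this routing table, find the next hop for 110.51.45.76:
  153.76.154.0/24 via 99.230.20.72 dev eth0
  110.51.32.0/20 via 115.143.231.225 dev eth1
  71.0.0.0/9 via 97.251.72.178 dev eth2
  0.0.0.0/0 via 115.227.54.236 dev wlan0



Longest prefix match for 110.51.45.76:
  /24 153.76.154.0: no
  /20 110.51.32.0: MATCH
  /9 71.0.0.0: no
  /0 0.0.0.0: MATCH
Selected: next-hop 115.143.231.225 via eth1 (matched /20)


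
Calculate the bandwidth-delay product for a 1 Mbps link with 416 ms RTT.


BDP = bandwidth * RTT
= 1 Mbps * 416 ms
= 1 * 1e6 * 416 / 1000 bits
= 416000 bits
= 52000 bytes
= 50.7812 KB
BDP = 416000 bits (52000 bytes)


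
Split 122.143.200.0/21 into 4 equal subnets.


New prefix = 21 + 2 = 23
Each subnet has 512 addresses
  122.143.200.0/23
  122.143.202.0/23
  122.143.204.0/23
  122.143.206.0/23
Subnets: 122.143.200.0/23, 122.143.202.0/23, 122.143.204.0/23, 122.143.206.0/23


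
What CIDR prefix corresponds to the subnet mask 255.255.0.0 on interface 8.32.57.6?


Binary: 11111111.11111111.00000000.00000000
Count leading 1s
Prefix: /16


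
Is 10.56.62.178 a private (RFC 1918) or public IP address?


RFC 1918 private ranges:
  10.0.0.0/8 (10.0.0.0 - 10.255.255.255)
  172.16.0.0/12 (172.16.0.0 - 172.31.255.255)
  192.168.0.0/16 (192.168.0.0 - 192.168.255.255)
Private (in 10.0.0.0/8)


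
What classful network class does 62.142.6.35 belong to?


First octet: 62
Binary: 00111110
0xxxxxxx -> Class A (1-126)
Class A, default mask 255.0.0.0 (/8)


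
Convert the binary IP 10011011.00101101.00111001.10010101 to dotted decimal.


10011011 = 155
00101101 = 45
00111001 = 57
10010101 = 149
IP: 155.45.57.149


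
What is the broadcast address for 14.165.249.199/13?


Network: 14.160.0.0/13
Host bits = 19
Set all host bits to 1:
Broadcast: 14.167.255.255


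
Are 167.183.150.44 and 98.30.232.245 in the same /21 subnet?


Mask: 255.255.248.0
167.183.150.44 AND mask = 167.183.144.0
98.30.232.245 AND mask = 98.30.232.0
No, different subnets (167.183.144.0 vs 98.30.232.0)


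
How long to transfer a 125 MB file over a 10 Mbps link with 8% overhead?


Effective throughput = 10 * (1 - 8/100) = 9.2 Mbps
File size in Mb = 125 * 8 = 1000 Mb
Time = 1000 / 9.2
Time = 108.6957 seconds


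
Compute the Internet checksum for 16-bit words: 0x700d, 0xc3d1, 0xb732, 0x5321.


Sum all words (with carry folding):
+ 0x700d = 0x700d
+ 0xc3d1 = 0x33df
+ 0xb732 = 0xeb11
+ 0x5321 = 0x3e33
One's complement: ~0x3e33
Checksum = 0xc1cc


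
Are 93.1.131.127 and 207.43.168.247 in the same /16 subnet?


Mask: 255.255.0.0
93.1.131.127 AND mask = 93.1.0.0
207.43.168.247 AND mask = 207.43.0.0
No, different subnets (93.1.0.0 vs 207.43.0.0)


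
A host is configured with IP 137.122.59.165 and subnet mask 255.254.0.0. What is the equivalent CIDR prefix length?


Binary: 11111111.11111110.00000000.00000000
Count leading 1s
Prefix: /15


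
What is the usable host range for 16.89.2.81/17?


Network: 16.89.0.0
Broadcast: 16.89.127.255
First usable = network + 1
Last usable = broadcast - 1
Range: 16.89.0.1 to 16.89.127.254


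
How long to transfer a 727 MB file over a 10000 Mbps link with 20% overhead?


Effective throughput = 10000 * (1 - 20/100) = 8000 Mbps
File size in Mb = 727 * 8 = 5816 Mb
Time = 5816 / 8000
Time = 0.727 seconds


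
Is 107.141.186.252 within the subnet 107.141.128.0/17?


Subnet network: 107.141.128.0
Test IP AND mask: 107.141.128.0
Yes, 107.141.186.252 is in 107.141.128.0/17


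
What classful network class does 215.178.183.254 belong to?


First octet: 215
Binary: 11010111
110xxxxx -> Class C (192-223)
Class C, default mask 255.255.255.0 (/24)


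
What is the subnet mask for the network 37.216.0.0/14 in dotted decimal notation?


/14 means 14 network bits, 18 host bits
Binary: 11111111111111000000000000000000
Mask: 255.252.0.0


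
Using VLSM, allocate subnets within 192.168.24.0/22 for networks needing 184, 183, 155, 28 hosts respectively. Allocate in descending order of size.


184 hosts -> /24 (254 usable): 192.168.24.0/24
183 hosts -> /24 (254 usable): 192.168.25.0/24
155 hosts -> /24 (254 usable): 192.168.26.0/24
28 hosts -> /27 (30 usable): 192.168.27.0/27
Allocation: 192.168.24.0/24 (184 hosts, 254 usable); 192.168.25.0/24 (183 hosts, 254 usable); 192.168.26.0/24 (155 hosts, 254 usable); 192.168.27.0/27 (28 hosts, 30 usable)


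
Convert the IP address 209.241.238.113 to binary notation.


209 = 11010001
241 = 11110001
238 = 11101110
113 = 01110001
Binary: 11010001.11110001.11101110.01110001


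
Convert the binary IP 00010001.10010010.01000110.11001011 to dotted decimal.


00010001 = 17
10010010 = 146
01000110 = 70
11001011 = 203
IP: 17.146.70.203


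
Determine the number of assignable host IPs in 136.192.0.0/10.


Host bits = 32 - 10 = 22
Total addresses = 2^22 = 4194304
Usable = total - 2 (network and broadcast)
Usable hosts: 4194302


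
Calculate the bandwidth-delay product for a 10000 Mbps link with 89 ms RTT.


BDP = bandwidth * RTT
= 10000 Mbps * 89 ms
= 10000 * 1e6 * 89 / 1000 bits
= 890000000 bits
= 111250000 bytes
= 108642.5781 KB
BDP = 890000000 bits (111250000 bytes)


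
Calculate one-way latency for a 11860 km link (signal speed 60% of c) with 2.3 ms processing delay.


Speed = 0.6 * 3e5 km/s = 180000 km/s
Propagation delay = 11860 / 180000 = 0.0659 s = 65.8889 ms
Processing delay = 2.3 ms
Total one-way latency = 68.1889 ms


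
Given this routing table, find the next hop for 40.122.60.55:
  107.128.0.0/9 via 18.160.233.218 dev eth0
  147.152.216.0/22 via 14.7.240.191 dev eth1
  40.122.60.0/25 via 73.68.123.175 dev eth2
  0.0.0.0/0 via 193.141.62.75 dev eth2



Longest prefix match for 40.122.60.55:
  /9 107.128.0.0: no
  /22 147.152.216.0: no
  /25 40.122.60.0: MATCH
  /0 0.0.0.0: MATCH
Selected: next-hop 73.68.123.175 via eth2 (matched /25)


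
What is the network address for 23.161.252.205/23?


IP:   00010111.10100001.11111100.11001101
Mask: 11111111.11111111.11111110.00000000
AND operation:
Net:  00010111.10100001.11111100.00000000
Network: 23.161.252.0/23


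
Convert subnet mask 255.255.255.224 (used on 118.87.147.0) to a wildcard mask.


Subnet mask: 255.255.255.224
Wildcard = 255.255.255.255 - subnet mask
255 - 255 = 0
255 - 255 = 0
255 - 255 = 0
255 - 224 = 31
Wildcard: 0.0.0.31


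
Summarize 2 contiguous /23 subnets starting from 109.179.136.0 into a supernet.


Original prefix: /23
Number of subnets: 2 = 2^1
New prefix = 23 - 1 = 22
Supernet: 109.179.136.0/22


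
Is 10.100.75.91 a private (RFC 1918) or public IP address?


RFC 1918 private ranges:
  10.0.0.0/8 (10.0.0.0 - 10.255.255.255)
  172.16.0.0/12 (172.16.0.0 - 172.31.255.255)
  192.168.0.0/16 (192.168.0.0 - 192.168.255.255)
Private (in 10.0.0.0/8)


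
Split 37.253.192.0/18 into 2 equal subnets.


New prefix = 18 + 1 = 19
Each subnet has 8192 addresses
  37.253.192.0/19
  37.253.224.0/19
Subnets: 37.253.192.0/19, 37.253.224.0/19


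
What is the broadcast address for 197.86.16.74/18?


Network: 197.86.0.0/18
Host bits = 14
Set all host bits to 1:
Broadcast: 197.86.63.255


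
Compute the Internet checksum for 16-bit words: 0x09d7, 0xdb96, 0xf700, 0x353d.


Sum all words (with carry folding):
+ 0x09d7 = 0x09d7
+ 0xdb96 = 0xe56d
+ 0xf700 = 0xdc6e
+ 0x353d = 0x11ac
One's complement: ~0x11ac
Checksum = 0xee53


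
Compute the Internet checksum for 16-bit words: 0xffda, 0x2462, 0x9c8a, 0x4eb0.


Sum all words (with carry folding):
+ 0xffda = 0xffda
+ 0x2462 = 0x243d
+ 0x9c8a = 0xc0c7
+ 0x4eb0 = 0x0f78
One's complement: ~0x0f78
Checksum = 0xf087


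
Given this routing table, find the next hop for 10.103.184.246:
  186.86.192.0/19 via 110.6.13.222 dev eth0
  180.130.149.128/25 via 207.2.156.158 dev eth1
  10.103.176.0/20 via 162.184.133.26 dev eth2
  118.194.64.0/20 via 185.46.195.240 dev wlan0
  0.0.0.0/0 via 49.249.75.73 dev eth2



Longest prefix match for 10.103.184.246:
  /19 186.86.192.0: no
  /25 180.130.149.128: no
  /20 10.103.176.0: MATCH
  /20 118.194.64.0: no
  /0 0.0.0.0: MATCH
Selected: next-hop 162.184.133.26 via eth2 (matched /20)


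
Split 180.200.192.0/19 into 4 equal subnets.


New prefix = 19 + 2 = 21
Each subnet has 2048 addresses
  180.200.192.0/21
  180.200.200.0/21
  180.200.208.0/21
  180.200.216.0/21
Subnets: 180.200.192.0/21, 180.200.200.0/21, 180.200.208.0/21, 180.200.216.0/21


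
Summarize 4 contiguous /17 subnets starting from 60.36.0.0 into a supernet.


Original prefix: /17
Number of subnets: 4 = 2^2
New prefix = 17 - 2 = 15
Supernet: 60.36.0.0/15


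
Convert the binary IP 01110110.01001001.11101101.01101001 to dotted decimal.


01110110 = 118
01001001 = 73
11101101 = 237
01101001 = 105
IP: 118.73.237.105


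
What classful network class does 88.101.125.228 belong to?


First octet: 88
Binary: 01011000
0xxxxxxx -> Class A (1-126)
Class A, default mask 255.0.0.0 (/8)


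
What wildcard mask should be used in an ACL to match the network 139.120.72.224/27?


Subnet mask: 255.255.255.224
Wildcard = 255.255.255.255 - subnet mask
255 - 255 = 0
255 - 255 = 0
255 - 255 = 0
255 - 224 = 31
Wildcard: 0.0.0.31


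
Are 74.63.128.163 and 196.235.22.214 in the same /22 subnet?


Mask: 255.255.252.0
74.63.128.163 AND mask = 74.63.128.0
196.235.22.214 AND mask = 196.235.20.0
No, different subnets (74.63.128.0 vs 196.235.20.0)


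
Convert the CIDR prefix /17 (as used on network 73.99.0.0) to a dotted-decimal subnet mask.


/17 means 17 network bits, 15 host bits
Binary: 11111111111111111000000000000000
Mask: 255.255.128.0


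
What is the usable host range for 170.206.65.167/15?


Network: 170.206.0.0
Broadcast: 170.207.255.255
First usable = network + 1
Last usable = broadcast - 1
Range: 170.206.0.1 to 170.207.255.254


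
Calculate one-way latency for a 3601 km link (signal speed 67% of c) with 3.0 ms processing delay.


Speed = 0.67 * 3e5 km/s = 201000 km/s
Propagation delay = 3601 / 201000 = 0.0179 s = 17.9154 ms
Processing delay = 3.0 ms
Total one-way latency = 20.9154 ms


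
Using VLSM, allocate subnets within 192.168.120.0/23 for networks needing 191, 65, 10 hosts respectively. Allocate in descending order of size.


191 hosts -> /24 (254 usable): 192.168.120.0/24
65 hosts -> /25 (126 usable): 192.168.121.0/25
10 hosts -> /28 (14 usable): 192.168.121.128/28
Allocation: 192.168.120.0/24 (191 hosts, 254 usable); 192.168.121.0/25 (65 hosts, 126 usable); 192.168.121.128/28 (10 hosts, 14 usable)


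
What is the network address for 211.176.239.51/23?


IP:   11010011.10110000.11101111.00110011
Mask: 11111111.11111111.11111110.00000000
AND operation:
Net:  11010011.10110000.11101110.00000000
Network: 211.176.238.0/23


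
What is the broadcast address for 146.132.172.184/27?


Network: 146.132.172.160/27
Host bits = 5
Set all host bits to 1:
Broadcast: 146.132.172.191


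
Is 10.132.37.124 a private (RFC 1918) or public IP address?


RFC 1918 private ranges:
  10.0.0.0/8 (10.0.0.0 - 10.255.255.255)
  172.16.0.0/12 (172.16.0.0 - 172.31.255.255)
  192.168.0.0/16 (192.168.0.0 - 192.168.255.255)
Private (in 10.0.0.0/8)


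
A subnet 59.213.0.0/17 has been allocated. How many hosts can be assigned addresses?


Host bits = 32 - 17 = 15
Total addresses = 2^15 = 32768
Usable = total - 2 (network and broadcast)
Usable hosts: 32766


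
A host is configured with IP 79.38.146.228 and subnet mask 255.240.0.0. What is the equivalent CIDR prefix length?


Binary: 11111111.11110000.00000000.00000000
Count leading 1s
Prefix: /12


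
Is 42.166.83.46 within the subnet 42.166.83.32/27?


Subnet network: 42.166.83.32
Test IP AND mask: 42.166.83.32
Yes, 42.166.83.46 is in 42.166.83.32/27


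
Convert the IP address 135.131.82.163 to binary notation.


135 = 10000111
131 = 10000011
82 = 01010010
163 = 10100011
Binary: 10000111.10000011.01010010.10100011


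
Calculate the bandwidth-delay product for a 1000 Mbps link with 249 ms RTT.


BDP = bandwidth * RTT
= 1000 Mbps * 249 ms
= 1000 * 1e6 * 249 / 1000 bits
= 249000000 bits
= 31125000 bytes
= 30395.5078 KB
BDP = 249000000 bits (31125000 bytes)


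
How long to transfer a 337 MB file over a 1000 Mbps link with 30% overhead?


Effective throughput = 1000 * (1 - 30/100) = 700 Mbps
File size in Mb = 337 * 8 = 2696 Mb
Time = 2696 / 700
Time = 3.8514 seconds


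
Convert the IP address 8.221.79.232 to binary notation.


8 = 00001000
221 = 11011101
79 = 01001111
232 = 11101000
Binary: 00001000.11011101.01001111.11101000


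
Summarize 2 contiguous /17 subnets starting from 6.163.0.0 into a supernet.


Original prefix: /17
Number of subnets: 2 = 2^1
New prefix = 17 - 1 = 16
Supernet: 6.163.0.0/16


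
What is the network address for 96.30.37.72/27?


IP:   01100000.00011110.00100101.01001000
Mask: 11111111.11111111.11111111.11100000
AND operation:
Net:  01100000.00011110.00100101.01000000
Network: 96.30.37.64/27


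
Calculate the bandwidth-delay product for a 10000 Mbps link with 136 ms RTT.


BDP = bandwidth * RTT
= 10000 Mbps * 136 ms
= 10000 * 1e6 * 136 / 1000 bits
= 1360000000 bits
= 170000000 bytes
= 166015.625 KB
BDP = 1360000000 bits (170000000 bytes)


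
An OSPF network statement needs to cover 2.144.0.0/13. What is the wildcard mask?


Subnet mask: 255.248.0.0
Wildcard = 255.255.255.255 - subnet mask
255 - 255 = 0
255 - 248 = 7
255 - 0 = 255
255 - 0 = 255
Wildcard: 0.7.255.255


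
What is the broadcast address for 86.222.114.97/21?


Network: 86.222.112.0/21
Host bits = 11
Set all host bits to 1:
Broadcast: 86.222.119.255


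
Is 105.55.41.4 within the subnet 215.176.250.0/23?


Subnet network: 215.176.250.0
Test IP AND mask: 105.55.40.0
No, 105.55.41.4 is not in 215.176.250.0/23


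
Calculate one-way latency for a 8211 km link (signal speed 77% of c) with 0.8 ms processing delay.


Speed = 0.77 * 3e5 km/s = 231000 km/s
Propagation delay = 8211 / 231000 = 0.0355 s = 35.5455 ms
Processing delay = 0.8 ms
Total one-way latency = 36.3455 ms


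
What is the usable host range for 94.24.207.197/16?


Network: 94.24.0.0
Broadcast: 94.24.255.255
First usable = network + 1
Last usable = broadcast - 1
Range: 94.24.0.1 to 94.24.255.254


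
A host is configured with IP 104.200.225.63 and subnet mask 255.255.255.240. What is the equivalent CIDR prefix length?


Binary: 11111111.11111111.11111111.11110000
Count leading 1s
Prefix: /28


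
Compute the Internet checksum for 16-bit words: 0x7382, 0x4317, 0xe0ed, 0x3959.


Sum all words (with carry folding):
+ 0x7382 = 0x7382
+ 0x4317 = 0xb699
+ 0xe0ed = 0x9787
+ 0x3959 = 0xd0e0
One's complement: ~0xd0e0
Checksum = 0x2f1f


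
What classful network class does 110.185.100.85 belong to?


First octet: 110
Binary: 01101110
0xxxxxxx -> Class A (1-126)
Class A, default mask 255.0.0.0 (/8)


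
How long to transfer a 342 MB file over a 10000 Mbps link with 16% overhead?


Effective throughput = 10000 * (1 - 16/100) = 8400 Mbps
File size in Mb = 342 * 8 = 2736 Mb
Time = 2736 / 8400
Time = 0.3257 seconds


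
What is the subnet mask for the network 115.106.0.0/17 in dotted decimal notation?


/17 means 17 network bits, 15 host bits
Binary: 11111111111111111000000000000000
Mask: 255.255.128.0


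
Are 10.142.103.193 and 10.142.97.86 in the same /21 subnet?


Mask: 255.255.248.0
10.142.103.193 AND mask = 10.142.96.0
10.142.97.86 AND mask = 10.142.96.0
Yes, same subnet (10.142.96.0)


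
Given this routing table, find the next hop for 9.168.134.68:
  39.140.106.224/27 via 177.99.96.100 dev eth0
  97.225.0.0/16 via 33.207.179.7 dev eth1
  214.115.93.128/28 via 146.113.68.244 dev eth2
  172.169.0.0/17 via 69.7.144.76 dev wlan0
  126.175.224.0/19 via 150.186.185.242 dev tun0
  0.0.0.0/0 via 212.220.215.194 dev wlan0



Longest prefix match for 9.168.134.68:
  /27 39.140.106.224: no
  /16 97.225.0.0: no
  /28 214.115.93.128: no
  /17 172.169.0.0: no
  /19 126.175.224.0: no
  /0 0.0.0.0: MATCH
Selected: next-hop 212.220.215.194 via wlan0 (matched /0)


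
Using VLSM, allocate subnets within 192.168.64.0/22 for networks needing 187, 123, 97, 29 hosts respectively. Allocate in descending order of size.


187 hosts -> /24 (254 usable): 192.168.64.0/24
123 hosts -> /25 (126 usable): 192.168.65.0/25
97 hosts -> /25 (126 usable): 192.168.65.128/25
29 hosts -> /27 (30 usable): 192.168.66.0/27
Allocation: 192.168.64.0/24 (187 hosts, 254 usable); 192.168.65.0/25 (123 hosts, 126 usable); 192.168.65.128/25 (97 hosts, 126 usable); 192.168.66.0/27 (29 hosts, 30 usable)


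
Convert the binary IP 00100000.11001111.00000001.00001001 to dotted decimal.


00100000 = 32
11001111 = 207
00000001 = 1
00001001 = 9
IP: 32.207.1.9


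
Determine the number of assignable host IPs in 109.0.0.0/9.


Host bits = 32 - 9 = 23
Total addresses = 2^23 = 8388608
Usable = total - 2 (network and broadcast)
Usable hosts: 8388606


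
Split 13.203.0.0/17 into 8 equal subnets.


New prefix = 17 + 3 = 20
Each subnet has 4096 addresses
  13.203.0.0/20
  13.203.16.0/20
  13.203.32.0/20
  13.203.48.0/20
  13.203.64.0/20
  13.203.80.0/20
  13.203.96.0/20
  13.203.112.0/20
Subnets: 13.203.0.0/20, 13.203.16.0/20, 13.203.32.0/20, 13.203.48.0/20, 13.203.64.0/20, 13.203.80.0/20, 13.203.96.0/20, 13.203.112.0/20


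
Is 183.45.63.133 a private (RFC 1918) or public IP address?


RFC 1918 private ranges:
  10.0.0.0/8 (10.0.0.0 - 10.255.255.255)
  172.16.0.0/12 (172.16.0.0 - 172.31.255.255)
  192.168.0.0/16 (192.168.0.0 - 192.168.255.255)
Public (not in any RFC 1918 range)


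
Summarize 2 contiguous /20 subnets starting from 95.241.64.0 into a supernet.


Original prefix: /20
Number of subnets: 2 = 2^1
New prefix = 20 - 1 = 19
Supernet: 95.241.64.0/19


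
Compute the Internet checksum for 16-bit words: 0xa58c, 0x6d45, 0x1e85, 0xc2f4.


Sum all words (with carry folding):
+ 0xa58c = 0xa58c
+ 0x6d45 = 0x12d2
+ 0x1e85 = 0x3157
+ 0xc2f4 = 0xf44b
One's complement: ~0xf44b
Checksum = 0x0bb4


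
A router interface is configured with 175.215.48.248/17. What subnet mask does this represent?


/17 means 17 network bits, 15 host bits
Binary: 11111111111111111000000000000000
Mask: 255.255.128.0


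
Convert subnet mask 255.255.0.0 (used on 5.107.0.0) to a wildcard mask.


Subnet mask: 255.255.0.0
Wildcard = 255.255.255.255 - subnet mask
255 - 255 = 0
255 - 255 = 0
255 - 0 = 255
255 - 0 = 255
Wildcard: 0.0.255.255


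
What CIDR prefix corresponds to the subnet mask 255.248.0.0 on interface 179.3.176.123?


Binary: 11111111.11111000.00000000.00000000
Count leading 1s
Prefix: /13


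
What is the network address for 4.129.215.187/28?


IP:   00000100.10000001.11010111.10111011
Mask: 11111111.11111111.11111111.11110000
AND operation:
Net:  00000100.10000001.11010111.10110000
Network: 4.129.215.176/28


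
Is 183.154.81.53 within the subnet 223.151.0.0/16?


Subnet network: 223.151.0.0
Test IP AND mask: 183.154.0.0
No, 183.154.81.53 is not in 223.151.0.0/16


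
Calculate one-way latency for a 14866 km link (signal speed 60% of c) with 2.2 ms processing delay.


Speed = 0.6 * 3e5 km/s = 180000 km/s
Propagation delay = 14866 / 180000 = 0.0826 s = 82.5889 ms
Processing delay = 2.2 ms
Total one-way latency = 84.7889 ms


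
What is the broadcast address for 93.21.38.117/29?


Network: 93.21.38.112/29
Host bits = 3
Set all host bits to 1:
Broadcast: 93.21.38.119


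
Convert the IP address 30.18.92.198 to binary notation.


30 = 00011110
18 = 00010010
92 = 01011100
198 = 11000110
Binary: 00011110.00010010.01011100.11000110


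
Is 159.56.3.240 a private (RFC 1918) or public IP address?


RFC 1918 private ranges:
  10.0.0.0/8 (10.0.0.0 - 10.255.255.255)
  172.16.0.0/12 (172.16.0.0 - 172.31.255.255)
  192.168.0.0/16 (192.168.0.0 - 192.168.255.255)
Public (not in any RFC 1918 range)


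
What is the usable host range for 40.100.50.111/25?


Network: 40.100.50.0
Broadcast: 40.100.50.127
First usable = network + 1
Last usable = broadcast - 1
Range: 40.100.50.1 to 40.100.50.126


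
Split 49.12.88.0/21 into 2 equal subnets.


New prefix = 21 + 1 = 22
Each subnet has 1024 addresses
  49.12.88.0/22
  49.12.92.0/22
Subnets: 49.12.88.0/22, 49.12.92.0/22


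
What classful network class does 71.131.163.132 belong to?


First octet: 71
Binary: 01000111
0xxxxxxx -> Class A (1-126)
Class A, default mask 255.0.0.0 (/8)


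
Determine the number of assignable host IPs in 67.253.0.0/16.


Host bits = 32 - 16 = 16
Total addresses = 2^16 = 65536
Usable = total - 2 (network and broadcast)
Usable hosts: 65534


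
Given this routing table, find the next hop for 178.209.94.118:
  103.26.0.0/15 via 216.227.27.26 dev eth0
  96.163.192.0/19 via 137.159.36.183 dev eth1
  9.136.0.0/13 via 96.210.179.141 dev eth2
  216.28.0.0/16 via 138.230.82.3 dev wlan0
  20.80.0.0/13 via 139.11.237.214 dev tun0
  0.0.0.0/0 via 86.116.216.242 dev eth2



Longest prefix match for 178.209.94.118:
  /15 103.26.0.0: no
  /19 96.163.192.0: no
  /13 9.136.0.0: no
  /16 216.28.0.0: no
  /13 20.80.0.0: no
  /0 0.0.0.0: MATCH
Selected: next-hop 86.116.216.242 via eth2 (matched /0)


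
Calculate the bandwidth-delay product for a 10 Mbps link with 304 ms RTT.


BDP = bandwidth * RTT
= 10 Mbps * 304 ms
= 10 * 1e6 * 304 / 1000 bits
= 3040000 bits
= 380000 bytes
= 371.0938 KB
BDP = 3040000 bits (380000 bytes)


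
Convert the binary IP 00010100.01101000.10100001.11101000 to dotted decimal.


00010100 = 20
01101000 = 104
10100001 = 161
11101000 = 232
IP: 20.104.161.232


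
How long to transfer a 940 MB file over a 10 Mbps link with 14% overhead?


Effective throughput = 10 * (1 - 14/100) = 8.6 Mbps
File size in Mb = 940 * 8 = 7520 Mb
Time = 7520 / 8.6
Time = 874.4186 seconds


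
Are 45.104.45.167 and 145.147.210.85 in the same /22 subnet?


Mask: 255.255.252.0
45.104.45.167 AND mask = 45.104.44.0
145.147.210.85 AND mask = 145.147.208.0
No, different subnets (45.104.44.0 vs 145.147.208.0)


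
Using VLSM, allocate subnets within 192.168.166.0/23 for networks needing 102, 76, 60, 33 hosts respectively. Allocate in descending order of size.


102 hosts -> /25 (126 usable): 192.168.166.0/25
76 hosts -> /25 (126 usable): 192.168.166.128/25
60 hosts -> /26 (62 usable): 192.168.167.0/26
33 hosts -> /26 (62 usable): 192.168.167.64/26
Allocation: 192.168.166.0/25 (102 hosts, 126 usable); 192.168.166.128/25 (76 hosts, 126 usable); 192.168.167.0/26 (60 hosts, 62 usable); 192.168.167.64/26 (33 hosts, 62 usable)


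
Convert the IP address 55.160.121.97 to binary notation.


55 = 00110111
160 = 10100000
121 = 01111001
97 = 01100001
Binary: 00110111.10100000.01111001.01100001


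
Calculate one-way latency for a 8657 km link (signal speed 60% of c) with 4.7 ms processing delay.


Speed = 0.6 * 3e5 km/s = 180000 km/s
Propagation delay = 8657 / 180000 = 0.0481 s = 48.0944 ms
Processing delay = 4.7 ms
Total one-way latency = 52.7944 ms


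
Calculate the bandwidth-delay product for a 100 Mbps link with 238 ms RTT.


BDP = bandwidth * RTT
= 100 Mbps * 238 ms
= 100 * 1e6 * 238 / 1000 bits
= 23800000 bits
= 2975000 bytes
= 2905.2734 KB
BDP = 23800000 bits (2975000 bytes)


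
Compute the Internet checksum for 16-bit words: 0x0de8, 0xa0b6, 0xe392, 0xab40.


Sum all words (with carry folding):
+ 0x0de8 = 0x0de8
+ 0xa0b6 = 0xae9e
+ 0xe392 = 0x9231
+ 0xab40 = 0x3d72
One's complement: ~0x3d72
Checksum = 0xc28d


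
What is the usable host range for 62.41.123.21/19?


Network: 62.41.96.0
Broadcast: 62.41.127.255
First usable = network + 1
Last usable = broadcast - 1
Range: 62.41.96.1 to 62.41.127.254


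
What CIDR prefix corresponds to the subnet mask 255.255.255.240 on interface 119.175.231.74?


Binary: 11111111.11111111.11111111.11110000
Count leading 1s
Prefix: /28


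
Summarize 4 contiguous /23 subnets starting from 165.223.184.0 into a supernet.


Original prefix: /23
Number of subnets: 4 = 2^2
New prefix = 23 - 2 = 21
Supernet: 165.223.184.0/21


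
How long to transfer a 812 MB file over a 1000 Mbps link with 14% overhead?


Effective throughput = 1000 * (1 - 14/100) = 860 Mbps
File size in Mb = 812 * 8 = 6496 Mb
Time = 6496 / 860
Time = 7.5535 seconds


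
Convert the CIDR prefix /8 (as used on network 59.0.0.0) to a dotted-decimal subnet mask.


/8 means 8 network bits, 24 host bits
Binary: 11111111000000000000000000000000
Mask: 255.0.0.0


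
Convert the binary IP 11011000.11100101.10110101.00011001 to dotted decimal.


11011000 = 216
11100101 = 229
10110101 = 181
00011001 = 25
IP: 216.229.181.25


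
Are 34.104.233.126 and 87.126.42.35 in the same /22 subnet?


Mask: 255.255.252.0
34.104.233.126 AND mask = 34.104.232.0
87.126.42.35 AND mask = 87.126.40.0
No, different subnets (34.104.232.0 vs 87.126.40.0)


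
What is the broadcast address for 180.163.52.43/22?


Network: 180.163.52.0/22
Host bits = 10
Set all host bits to 1:
Broadcast: 180.163.55.255


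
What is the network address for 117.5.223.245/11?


IP:   01110101.00000101.11011111.11110101
Mask: 11111111.11100000.00000000.00000000
AND operation:
Net:  01110101.00000000.00000000.00000000
Network: 117.0.0.0/11


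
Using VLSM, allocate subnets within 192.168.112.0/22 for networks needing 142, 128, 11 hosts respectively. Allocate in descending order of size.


142 hosts -> /24 (254 usable): 192.168.112.0/24
128 hosts -> /24 (254 usable): 192.168.113.0/24
11 hosts -> /28 (14 usable): 192.168.114.0/28
Allocation: 192.168.112.0/24 (142 hosts, 254 usable); 192.168.113.0/24 (128 hosts, 254 usable); 192.168.114.0/28 (11 hosts, 14 usable)


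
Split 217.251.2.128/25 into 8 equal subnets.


New prefix = 25 + 3 = 28
Each subnet has 16 addresses
  217.251.2.128/28
  217.251.2.144/28
  217.251.2.160/28
  217.251.2.176/28
  217.251.2.192/28
  217.251.2.208/28
  217.251.2.224/28
  217.251.2.240/28
Subnets: 217.251.2.128/28, 217.251.2.144/28, 217.251.2.160/28, 217.251.2.176/28, 217.251.2.192/28, 217.251.2.208/28, 217.251.2.224/28, 217.251.2.240/28


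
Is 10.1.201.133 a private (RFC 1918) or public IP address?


RFC 1918 private ranges:
  10.0.0.0/8 (10.0.0.0 - 10.255.255.255)
  172.16.0.0/12 (172.16.0.0 - 172.31.255.255)
  192.168.0.0/16 (192.168.0.0 - 192.168.255.255)
Private (in 10.0.0.0/8)


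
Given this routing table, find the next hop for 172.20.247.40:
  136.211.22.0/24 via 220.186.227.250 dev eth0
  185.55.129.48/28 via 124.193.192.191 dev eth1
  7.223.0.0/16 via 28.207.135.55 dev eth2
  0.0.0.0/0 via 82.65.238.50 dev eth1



Longest prefix match for 172.20.247.40:
  /24 136.211.22.0: no
  /28 185.55.129.48: no
  /16 7.223.0.0: no
  /0 0.0.0.0: MATCH
Selected: next-hop 82.65.238.50 via eth1 (matched /0)


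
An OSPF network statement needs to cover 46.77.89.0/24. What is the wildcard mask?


Subnet mask: 255.255.255.0
Wildcard = 255.255.255.255 - subnet mask
255 - 255 = 0
255 - 255 = 0
255 - 255 = 0
255 - 0 = 255
Wildcard: 0.0.0.255


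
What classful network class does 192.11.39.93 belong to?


First octet: 192
Binary: 11000000
110xxxxx -> Class C (192-223)
Class C, default mask 255.255.255.0 (/24)


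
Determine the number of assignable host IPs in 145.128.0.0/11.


Host bits = 32 - 11 = 21
Total addresses = 2^21 = 2097152
Usable = total - 2 (network and broadcast)
Usable hosts: 2097150
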